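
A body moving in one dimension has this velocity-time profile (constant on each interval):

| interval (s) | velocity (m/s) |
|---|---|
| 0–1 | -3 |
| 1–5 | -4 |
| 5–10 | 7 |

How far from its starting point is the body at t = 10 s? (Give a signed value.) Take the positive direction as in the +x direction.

Net displacement equals the area under the velocity-time graph (areas below the axis count negative).
0–1 s: -3 × 1 = -3 m
1–5 s: -4 × 4 = -16 m
5–10 s: 7 × 5 = 35 m
Net displacement = 16 m

16 m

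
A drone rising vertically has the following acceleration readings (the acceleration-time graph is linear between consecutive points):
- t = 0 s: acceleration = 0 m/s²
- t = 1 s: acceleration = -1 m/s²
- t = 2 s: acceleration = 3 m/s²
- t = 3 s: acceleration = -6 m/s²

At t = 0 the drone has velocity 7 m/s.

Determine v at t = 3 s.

6 m/s

Δv equals the area under the a-t graph; then v = v₀ + Δv.
0–1 s: ½(0 + -1)(1) = -0.5 m/s
1–2 s: ½(-1 + 3)(1) = 1 m/s
2–3 s: ½(3 + -6)(1) = -1.5 m/s
Δv = -1 m/s, so v(3) = 7 + (-1) = 6 m/s.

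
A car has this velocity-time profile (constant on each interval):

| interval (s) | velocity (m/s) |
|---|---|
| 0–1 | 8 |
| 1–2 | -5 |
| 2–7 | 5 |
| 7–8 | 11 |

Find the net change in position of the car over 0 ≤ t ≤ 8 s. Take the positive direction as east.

39 m

Displacement is the signed area under the v-t curve.
0–1 s: 8 × 1 = 8 m
1–2 s: -5 × 1 = -5 m
2–7 s: 5 × 5 = 25 m
7–8 s: 11 × 1 = 11 m
Net displacement = 39 m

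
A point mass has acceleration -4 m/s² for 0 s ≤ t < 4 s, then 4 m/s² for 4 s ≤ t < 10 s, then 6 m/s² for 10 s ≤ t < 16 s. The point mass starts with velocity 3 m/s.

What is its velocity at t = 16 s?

47 m/s

Δv equals the area under the a-t graph; then v = v₀ + Δv.
0–4 s: -4 × 4 = -16 m/s
4–10 s: 4 × 6 = 24 m/s
10–16 s: 6 × 6 = 36 m/s
Δv = 44 m/s, so v(16) = 3 + (44) = 47 m/s.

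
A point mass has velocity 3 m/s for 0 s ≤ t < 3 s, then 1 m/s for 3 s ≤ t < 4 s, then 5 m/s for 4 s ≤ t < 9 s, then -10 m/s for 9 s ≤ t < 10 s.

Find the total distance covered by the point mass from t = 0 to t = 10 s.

45 m

Distance (not displacement) is the total path length: add the absolute areas under v-t.
0–3 s: |3| × 3 = 9 m
3–4 s: |1| × 1 = 1 m
4–9 s: |5| × 5 = 25 m
9–10 s: |-10| × 1 = 10 m
Total distance = 45 m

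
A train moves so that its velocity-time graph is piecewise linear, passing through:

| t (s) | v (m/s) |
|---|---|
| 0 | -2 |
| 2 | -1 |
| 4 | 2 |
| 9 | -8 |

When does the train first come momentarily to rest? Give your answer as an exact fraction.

t = 8/3 s

v changes sign on 2–4 s (from -1 to 2); the graph is linear there, so v = 0 at t = 2 + (1)·(4 − 2)/(2 − -1) = 8/3 s.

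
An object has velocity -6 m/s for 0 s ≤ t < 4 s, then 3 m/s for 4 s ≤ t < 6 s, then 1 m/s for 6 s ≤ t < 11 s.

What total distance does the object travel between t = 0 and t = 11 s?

35 m

Total distance travelled is ∫|v| dt — sum the magnitudes of each area piece.
0–4 s: |-6| × 4 = 24 m
4–6 s: |3| × 2 = 6 m
6–11 s: |1| × 5 = 5 m
Total distance = 35 m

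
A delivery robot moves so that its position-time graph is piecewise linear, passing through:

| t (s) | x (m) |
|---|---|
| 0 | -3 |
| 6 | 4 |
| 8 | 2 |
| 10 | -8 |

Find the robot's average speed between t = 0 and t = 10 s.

Average speed = (total path length)/(elapsed time); on a piecewise-linear x-t graph the path length is Σ|Δx|.
0–6 s: |Δx| = |4 − -3| = 7 m
6–8 s: |Δx| = |2 − 4| = 2 m
8–10 s: |Δx| = |-8 − 2| = 10 m
Total path = 19 m; average speed = 19/10 = 1.9 m/s.

1.9 m/s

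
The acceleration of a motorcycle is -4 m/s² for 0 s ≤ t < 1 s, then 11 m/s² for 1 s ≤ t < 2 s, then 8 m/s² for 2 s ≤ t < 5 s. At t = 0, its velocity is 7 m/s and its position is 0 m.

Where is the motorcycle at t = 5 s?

91.5 m

On each constant-a segment, Δv = aΔt and Δx = v₀Δt + ½aΔt²; chain segment to segment.
0–1 s: v starts 7 m/s; Δx = 7·1 + ½·-4·1² = 5 m; v ends 3 m/s.
1–2 s: v starts 3 m/s; Δx = 3·1 + ½·11·1² = 8.5 m; v ends 14 m/s.
2–5 s: v starts 14 m/s; Δx = 14·3 + ½·8·3² = 78 m; v ends 38 m/s.
x(5) = 0 + Σ Δx = 91.5 m.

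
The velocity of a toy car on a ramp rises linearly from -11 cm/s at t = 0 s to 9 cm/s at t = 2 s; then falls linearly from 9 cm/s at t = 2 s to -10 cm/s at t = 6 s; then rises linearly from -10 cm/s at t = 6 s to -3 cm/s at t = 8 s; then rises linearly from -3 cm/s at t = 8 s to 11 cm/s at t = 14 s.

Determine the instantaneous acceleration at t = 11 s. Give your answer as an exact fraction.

Acceleration is the slope of the v-t graph on 8–14 s: (11 − -3)/(14 − 8) = 7/3 cm/s².

7/3 cm/s²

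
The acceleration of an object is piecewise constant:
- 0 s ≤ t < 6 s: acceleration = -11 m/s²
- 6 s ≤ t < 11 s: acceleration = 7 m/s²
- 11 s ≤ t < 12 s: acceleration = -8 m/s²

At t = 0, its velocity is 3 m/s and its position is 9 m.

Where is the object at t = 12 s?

-430.5 m

On each constant-a segment, Δv = aΔt and Δx = v₀Δt + ½aΔt²; chain segment to segment.
0–6 s: v starts 3 m/s; Δx = 3·6 + ½·-11·6² = -180 m; v ends -63 m/s.
6–11 s: v starts -63 m/s; Δx = -63·5 + ½·7·5² = -227.5 m; v ends -28 m/s.
11–12 s: v starts -28 m/s; Δx = -28·1 + ½·-8·1² = -32 m; v ends -36 m/s.
x(12) = 9 + Σ Δx = -430.5 m.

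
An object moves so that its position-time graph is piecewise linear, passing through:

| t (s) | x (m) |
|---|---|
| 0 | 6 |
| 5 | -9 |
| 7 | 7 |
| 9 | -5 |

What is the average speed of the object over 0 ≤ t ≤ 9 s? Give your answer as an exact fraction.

Average speed = (total path length)/(elapsed time); on a piecewise-linear x-t graph the path length is Σ|Δx|.
0–5 s: |Δx| = |-9 − 6| = 15 m
5–7 s: |Δx| = |7 − -9| = 16 m
7–9 s: |Δx| = |-5 − 7| = 12 m
Total path = 43 m; average speed = 43/9 = 43/9 m/s.

43/9 m/s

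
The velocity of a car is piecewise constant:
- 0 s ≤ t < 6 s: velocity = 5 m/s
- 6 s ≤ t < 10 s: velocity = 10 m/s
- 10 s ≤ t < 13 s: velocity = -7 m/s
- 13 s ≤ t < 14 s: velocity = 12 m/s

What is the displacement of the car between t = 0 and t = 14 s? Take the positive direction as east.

61 m

Net displacement equals the area under the velocity-time graph (areas below the axis count negative).
0–6 s: 5 × 6 = 30 m
6–10 s: 10 × 4 = 40 m
10–13 s: -7 × 3 = -21 m
13–14 s: 12 × 1 = 12 m
Net displacement = 61 m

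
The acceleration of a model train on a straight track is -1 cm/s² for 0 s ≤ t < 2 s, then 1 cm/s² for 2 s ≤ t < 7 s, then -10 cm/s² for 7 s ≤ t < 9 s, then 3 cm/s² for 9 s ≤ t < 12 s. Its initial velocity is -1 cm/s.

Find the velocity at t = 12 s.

Δv equals the area under the a-t graph; then v = v₀ + Δv.
0–2 s: -1 × 2 = -2 cm/s
2–7 s: 1 × 5 = 5 cm/s
7–9 s: -10 × 2 = -20 cm/s
9–12 s: 3 × 3 = 9 cm/s
Δv = -8 cm/s, so v(12) = -1 + (-8) = -9 cm/s.

-9 cm/s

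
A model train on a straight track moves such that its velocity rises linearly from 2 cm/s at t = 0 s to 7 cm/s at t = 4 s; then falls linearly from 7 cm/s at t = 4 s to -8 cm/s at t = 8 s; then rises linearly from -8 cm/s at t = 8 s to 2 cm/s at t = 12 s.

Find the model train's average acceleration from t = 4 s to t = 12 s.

Average acceleration = Δv/Δt = (2 − 7)/(12 − 4) = -0.625 cm/s².

-0.625 cm/s²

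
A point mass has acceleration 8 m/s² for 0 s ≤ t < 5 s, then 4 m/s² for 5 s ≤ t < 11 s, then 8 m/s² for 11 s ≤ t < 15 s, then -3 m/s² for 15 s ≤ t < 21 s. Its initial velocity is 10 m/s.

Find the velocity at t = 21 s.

88 m/s

Δv equals the area under the a-t graph; then v = v₀ + Δv.
0–5 s: 8 × 5 = 40 m/s
5–11 s: 4 × 6 = 24 m/s
11–15 s: 8 × 4 = 32 m/s
15–21 s: -3 × 6 = -18 m/s
Δv = 78 m/s, so v(21) = 10 + (78) = 88 m/s.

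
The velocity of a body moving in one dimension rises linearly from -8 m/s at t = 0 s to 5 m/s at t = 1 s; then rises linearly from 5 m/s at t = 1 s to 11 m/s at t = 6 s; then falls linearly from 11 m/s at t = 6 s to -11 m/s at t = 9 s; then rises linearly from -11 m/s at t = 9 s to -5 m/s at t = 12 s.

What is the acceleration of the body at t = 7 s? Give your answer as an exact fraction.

Acceleration is the slope of the v-t graph on 6–9 s: (-11 − 11)/(9 − 6) = -22/3 m/s².

-22/3 m/s²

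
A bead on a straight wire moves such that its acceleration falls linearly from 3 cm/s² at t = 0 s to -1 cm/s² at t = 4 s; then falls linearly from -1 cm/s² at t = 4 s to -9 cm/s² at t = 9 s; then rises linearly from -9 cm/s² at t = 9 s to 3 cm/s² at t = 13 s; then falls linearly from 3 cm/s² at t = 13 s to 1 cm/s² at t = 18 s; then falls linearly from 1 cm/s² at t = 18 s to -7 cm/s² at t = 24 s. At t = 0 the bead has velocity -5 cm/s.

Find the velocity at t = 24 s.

-46 cm/s

Δv equals the area under the a-t graph; then v = v₀ + Δv.
0–4 s: ½(3 + -1)(4) = 4 cm/s
4–9 s: ½(-1 + -9)(5) = -25 cm/s
9–13 s: ½(-9 + 3)(4) = -12 cm/s
13–18 s: ½(3 + 1)(5) = 10 cm/s
18–24 s: ½(1 + -7)(6) = -18 cm/s
Δv = -41 cm/s, so v(24) = -5 + (-41) = -46 cm/s.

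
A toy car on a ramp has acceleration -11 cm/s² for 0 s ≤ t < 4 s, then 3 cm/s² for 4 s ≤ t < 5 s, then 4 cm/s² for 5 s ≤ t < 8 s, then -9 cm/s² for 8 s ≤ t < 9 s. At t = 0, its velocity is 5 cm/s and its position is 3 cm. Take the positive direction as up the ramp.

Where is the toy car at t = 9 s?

-221 cm

On each constant-a segment, Δv = aΔt and Δx = v₀Δt + ½aΔt²; chain segment to segment.
0–4 s: v starts 5 cm/s; Δx = 5·4 + ½·-11·4² = -68 cm; v ends -39 cm/s.
4–5 s: v starts -39 cm/s; Δx = -39·1 + ½·3·1² = -37.5 cm; v ends -36 cm/s.
5–8 s: v starts -36 cm/s; Δx = -36·3 + ½·4·3² = -90 cm; v ends -24 cm/s.
8–9 s: v starts -24 cm/s; Δx = -24·1 + ½·-9·1² = -28.5 cm; v ends -33 cm/s.
x(9) = 3 + Σ Δx = -221 cm.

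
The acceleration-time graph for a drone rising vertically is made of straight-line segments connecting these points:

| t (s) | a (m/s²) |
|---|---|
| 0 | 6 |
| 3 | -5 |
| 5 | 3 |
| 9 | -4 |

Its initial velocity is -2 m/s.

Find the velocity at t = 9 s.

-4.5 m/s

Δv equals the area under the a-t graph; then v = v₀ + Δv.
0–3 s: ½(6 + -5)(3) = 1.5 m/s
3–5 s: ½(-5 + 3)(2) = -2 m/s
5–9 s: ½(3 + -4)(4) = -2 m/s
Δv = -2.5 m/s, so v(9) = -2 + (-2.5) = -4.5 m/s.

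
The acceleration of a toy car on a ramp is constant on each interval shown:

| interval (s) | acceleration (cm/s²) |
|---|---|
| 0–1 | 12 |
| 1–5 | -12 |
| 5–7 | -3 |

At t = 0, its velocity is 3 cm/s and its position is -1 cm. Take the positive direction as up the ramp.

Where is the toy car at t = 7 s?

-100 cm

On each constant-a segment, Δv = aΔt and Δx = v₀Δt + ½aΔt²; chain segment to segment.
0–1 s: v starts 3 cm/s; Δx = 3·1 + ½·12·1² = 9 cm; v ends 15 cm/s.
1–5 s: v starts 15 cm/s; Δx = 15·4 + ½·-12·4² = -36 cm; v ends -33 cm/s.
5–7 s: v starts -33 cm/s; Δx = -33·2 + ½·-3·2² = -72 cm; v ends -39 cm/s.
x(7) = -1 + Σ Δx = -100 cm.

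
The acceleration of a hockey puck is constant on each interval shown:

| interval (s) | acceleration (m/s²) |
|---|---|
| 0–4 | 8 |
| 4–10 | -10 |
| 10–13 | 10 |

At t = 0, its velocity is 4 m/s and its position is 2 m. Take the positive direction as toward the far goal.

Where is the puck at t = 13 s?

91 m

On each constant-a segment, Δv = aΔt and Δx = v₀Δt + ½aΔt²; chain segment to segment.
0–4 s: v starts 4 m/s; Δx = 4·4 + ½·8·4² = 80 m; v ends 36 m/s.
4–10 s: v starts 36 m/s; Δx = 36·6 + ½·-10·6² = 36 m; v ends -24 m/s.
10–13 s: v starts -24 m/s; Δx = -24·3 + ½·10·3² = -27 m; v ends 6 m/s.
x(13) = 2 + Σ Δx = 91 m.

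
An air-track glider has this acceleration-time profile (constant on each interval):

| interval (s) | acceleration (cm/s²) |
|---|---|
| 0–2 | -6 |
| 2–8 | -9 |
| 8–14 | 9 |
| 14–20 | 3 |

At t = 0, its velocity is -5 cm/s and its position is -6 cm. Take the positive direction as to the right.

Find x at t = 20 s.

-604 cm

On each constant-a segment, Δv = aΔt and Δx = v₀Δt + ½aΔt²; chain segment to segment.
0–2 s: v starts -5 cm/s; Δx = -5·2 + ½·-6·2² = -22 cm; v ends -17 cm/s.
2–8 s: v starts -17 cm/s; Δx = -17·6 + ½·-9·6² = -264 cm; v ends -71 cm/s.
8–14 s: v starts -71 cm/s; Δx = -71·6 + ½·9·6² = -264 cm; v ends -17 cm/s.
14–20 s: v starts -17 cm/s; Δx = -17·6 + ½·3·6² = -48 cm; v ends 1 cm/s.
x(20) = -6 + Σ Δx = -604 cm.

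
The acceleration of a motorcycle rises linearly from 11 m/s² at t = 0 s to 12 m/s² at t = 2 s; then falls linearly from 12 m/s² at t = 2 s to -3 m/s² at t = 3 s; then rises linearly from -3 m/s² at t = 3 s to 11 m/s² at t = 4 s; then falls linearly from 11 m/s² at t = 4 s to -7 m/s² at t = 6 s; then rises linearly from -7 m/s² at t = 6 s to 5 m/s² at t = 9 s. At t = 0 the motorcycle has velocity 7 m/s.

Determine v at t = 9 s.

39.5 m/s

Δv equals the area under the a-t graph; then v = v₀ + Δv.
0–2 s: ½(11 + 12)(2) = 23 m/s
2–3 s: ½(12 + -3)(1) = 4.5 m/s
3–4 s: ½(-3 + 11)(1) = 4 m/s
4–6 s: ½(11 + -7)(2) = 4 m/s
6–9 s: ½(-7 + 5)(3) = -3 m/s
Δv = 32.5 m/s, so v(9) = 7 + (32.5) = 39.5 m/s.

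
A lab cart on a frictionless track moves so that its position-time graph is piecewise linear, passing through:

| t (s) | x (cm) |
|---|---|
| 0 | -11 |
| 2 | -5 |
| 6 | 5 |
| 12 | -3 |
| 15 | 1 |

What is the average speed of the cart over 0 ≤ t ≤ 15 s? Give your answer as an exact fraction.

Average speed = (total path length)/(elapsed time); on a piecewise-linear x-t graph the path length is Σ|Δx|.
0–2 s: |Δx| = |-5 − -11| = 6 cm
2–6 s: |Δx| = |5 − -5| = 10 cm
6–12 s: |Δx| = |-3 − 5| = 8 cm
12–15 s: |Δx| = |1 − -3| = 4 cm
Total path = 28 cm; average speed = 28/15 = 28/15 cm/s.

28/15 cm/s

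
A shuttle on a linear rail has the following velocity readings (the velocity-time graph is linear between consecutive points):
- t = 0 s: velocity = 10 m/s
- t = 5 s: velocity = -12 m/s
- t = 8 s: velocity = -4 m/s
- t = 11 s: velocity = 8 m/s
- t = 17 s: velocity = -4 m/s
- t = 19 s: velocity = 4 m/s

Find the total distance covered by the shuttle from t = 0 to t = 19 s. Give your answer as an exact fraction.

943/11 m

Distance (not displacement) is the total path length: add the absolute areas under v-t.
0–5 s: v = 0 at t = 25/11 s; triangle areas 125/11 + 180/11 = 305/11 m
5–8 s: |½(-12 + -4)(3)| = 24 m
8–11 s: v = 0 at t = 9 s; triangle areas 2 + 8 = 10 m
11–17 s: v = 0 at t = 15 s; triangle areas 16 + 4 = 20 m
17–19 s: v = 0 at t = 18 s; triangle areas 2 + 2 = 4 m
Total distance = 943/11 m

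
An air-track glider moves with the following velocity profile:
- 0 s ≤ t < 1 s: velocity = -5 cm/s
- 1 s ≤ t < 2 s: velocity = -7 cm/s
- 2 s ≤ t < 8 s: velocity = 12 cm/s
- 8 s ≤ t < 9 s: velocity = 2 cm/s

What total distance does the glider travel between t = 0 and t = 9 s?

Distance (not displacement) is the total path length: add the absolute areas under v-t.
0–1 s: |-5| × 1 = 5 cm
1–2 s: |-7| × 1 = 7 cm
2–8 s: |12| × 6 = 72 cm
8–9 s: |2| × 1 = 2 cm
Total distance = 86 cm

86 cm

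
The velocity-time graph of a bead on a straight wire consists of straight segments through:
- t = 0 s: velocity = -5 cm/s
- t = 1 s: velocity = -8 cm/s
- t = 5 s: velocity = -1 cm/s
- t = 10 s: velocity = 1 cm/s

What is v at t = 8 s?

0.2 cm/s

On 5–10 s the graph is linear from -1 to 1 cm/s: v(8) = -1 + (1 − -1)·(8 − 5)/(10 − 5) = 0.2 cm/s.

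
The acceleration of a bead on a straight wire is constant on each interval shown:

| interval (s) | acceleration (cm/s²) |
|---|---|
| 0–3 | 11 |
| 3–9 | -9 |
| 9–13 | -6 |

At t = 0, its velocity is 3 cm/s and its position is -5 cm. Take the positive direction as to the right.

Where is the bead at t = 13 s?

-12.5 cm

On each constant-a segment, Δv = aΔt and Δx = v₀Δt + ½aΔt²; chain segment to segment.
0–3 s: v starts 3 cm/s; Δx = 3·3 + ½·11·3² = 58.5 cm; v ends 36 cm/s.
3–9 s: v starts 36 cm/s; Δx = 36·6 + ½·-9·6² = 54 cm; v ends -18 cm/s.
9–13 s: v starts -18 cm/s; Δx = -18·4 + ½·-6·4² = -120 cm; v ends -42 cm/s.
x(13) = -5 + Σ Δx = -12.5 cm.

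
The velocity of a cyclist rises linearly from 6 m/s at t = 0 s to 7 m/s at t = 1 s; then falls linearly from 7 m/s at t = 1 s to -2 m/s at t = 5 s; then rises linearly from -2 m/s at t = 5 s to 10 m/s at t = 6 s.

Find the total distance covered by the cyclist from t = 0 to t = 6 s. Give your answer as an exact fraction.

Total distance travelled is ∫|v| dt — sum the magnitudes of each area piece.
0–1 s: |½(6 + 7)(1)| = 6.5 m
1–5 s: v = 0 at t = 37/9 s; triangle areas 98/9 + 8/9 = 106/9 m
5–6 s: v = 0 at t = 31/6 s; triangle areas 1/6 + 25/6 = 13/3 m
Total distance = 407/18 m

407/18 m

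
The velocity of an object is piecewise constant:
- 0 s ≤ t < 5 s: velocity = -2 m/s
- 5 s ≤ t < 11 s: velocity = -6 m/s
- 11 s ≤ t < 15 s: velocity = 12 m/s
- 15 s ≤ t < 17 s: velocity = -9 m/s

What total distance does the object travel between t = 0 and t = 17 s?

Distance (not displacement) is the total path length: add the absolute areas under v-t.
0–5 s: |-2| × 5 = 10 m
5–11 s: |-6| × 6 = 36 m
11–15 s: |12| × 4 = 48 m
15–17 s: |-9| × 2 = 18 m
Total distance = 112 m

112 m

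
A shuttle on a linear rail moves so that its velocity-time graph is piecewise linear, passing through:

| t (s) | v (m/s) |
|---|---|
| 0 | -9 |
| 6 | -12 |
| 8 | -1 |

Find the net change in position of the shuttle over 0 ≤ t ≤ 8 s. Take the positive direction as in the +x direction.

-76 m

Net displacement equals the area under the velocity-time graph (areas below the axis count negative).
0–6 s: ½(-9 + -12)(6) = -63 m
6–8 s: ½(-12 + -1)(2) = -13 m
Net displacement = -76 m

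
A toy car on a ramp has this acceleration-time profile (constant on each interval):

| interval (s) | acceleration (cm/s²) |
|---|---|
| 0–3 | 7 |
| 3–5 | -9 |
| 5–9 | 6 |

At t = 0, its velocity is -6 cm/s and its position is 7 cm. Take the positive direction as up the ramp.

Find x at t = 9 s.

68.5 cm

On each constant-a segment, Δv = aΔt and Δx = v₀Δt + ½aΔt²; chain segment to segment.
0–3 s: v starts -6 cm/s; Δx = -6·3 + ½·7·3² = 13.5 cm; v ends 15 cm/s.
3–5 s: v starts 15 cm/s; Δx = 15·2 + ½·-9·2² = 12 cm; v ends -3 cm/s.
5–9 s: v starts -3 cm/s; Δx = -3·4 + ½·6·4² = 36 cm; v ends 21 cm/s.
x(9) = 7 + Σ Δx = 68.5 cm.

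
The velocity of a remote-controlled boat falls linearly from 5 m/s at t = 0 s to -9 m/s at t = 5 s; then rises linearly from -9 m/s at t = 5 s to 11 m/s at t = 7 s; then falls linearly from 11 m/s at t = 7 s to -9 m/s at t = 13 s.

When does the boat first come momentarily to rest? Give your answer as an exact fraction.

t = 25/14 s

v changes sign on 0–5 s (from 5 to -9); the graph is linear there, so v = 0 at t = 0 + (-5)·(5 − 0)/(-9 − 5) = 25/14 s.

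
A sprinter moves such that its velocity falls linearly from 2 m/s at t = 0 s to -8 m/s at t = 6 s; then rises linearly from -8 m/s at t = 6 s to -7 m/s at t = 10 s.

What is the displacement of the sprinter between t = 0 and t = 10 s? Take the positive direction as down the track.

Displacement is the signed area under the v-t curve.
0–6 s: ½(2 + -8)(6) = -18 m
6–10 s: ½(-8 + -7)(4) = -30 m
Net displacement = -48 m

-48 m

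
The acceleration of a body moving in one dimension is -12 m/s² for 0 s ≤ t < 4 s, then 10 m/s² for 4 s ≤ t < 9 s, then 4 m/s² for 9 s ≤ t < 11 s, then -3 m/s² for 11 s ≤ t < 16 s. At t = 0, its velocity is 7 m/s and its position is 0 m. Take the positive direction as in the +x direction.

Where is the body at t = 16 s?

-74.5 m

On each constant-a segment, Δv = aΔt and Δx = v₀Δt + ½aΔt²; chain segment to segment.
0–4 s: v starts 7 m/s; Δx = 7·4 + ½·-12·4² = -68 m; v ends -41 m/s.
4–9 s: v starts -41 m/s; Δx = -41·5 + ½·10·5² = -80 m; v ends 9 m/s.
9–11 s: v starts 9 m/s; Δx = 9·2 + ½·4·2² = 26 m; v ends 17 m/s.
11–16 s: v starts 17 m/s; Δx = 17·5 + ½·-3·5² = 47.5 m; v ends 2 m/s.
x(16) = 0 + Σ Δx = -74.5 m.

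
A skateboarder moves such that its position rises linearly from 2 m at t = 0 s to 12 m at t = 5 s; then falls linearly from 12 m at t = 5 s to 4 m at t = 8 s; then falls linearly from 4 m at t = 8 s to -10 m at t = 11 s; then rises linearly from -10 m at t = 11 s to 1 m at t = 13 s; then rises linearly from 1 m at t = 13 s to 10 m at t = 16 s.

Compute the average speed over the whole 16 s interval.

Average speed = (total path length)/(elapsed time); on a piecewise-linear x-t graph the path length is Σ|Δx|.
0–5 s: |Δx| = |12 − 2| = 10 m
5–8 s: |Δx| = |4 − 12| = 8 m
8–11 s: |Δx| = |-10 − 4| = 14 m
11–13 s: |Δx| = |1 − -10| = 11 m
13–16 s: |Δx| = |10 − 1| = 9 m
Total path = 52 m; average speed = 52/16 = 3.25 m/s.

3.25 m/s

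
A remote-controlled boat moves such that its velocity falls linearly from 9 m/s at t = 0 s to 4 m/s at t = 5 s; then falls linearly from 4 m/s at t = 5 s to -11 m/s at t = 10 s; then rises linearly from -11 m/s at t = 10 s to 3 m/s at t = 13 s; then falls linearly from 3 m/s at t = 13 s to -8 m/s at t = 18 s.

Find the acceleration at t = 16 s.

Acceleration is the slope of the v-t graph on 13–18 s: (-8 − 3)/(18 − 13) = -2.2 m/s².

-2.2 m/s²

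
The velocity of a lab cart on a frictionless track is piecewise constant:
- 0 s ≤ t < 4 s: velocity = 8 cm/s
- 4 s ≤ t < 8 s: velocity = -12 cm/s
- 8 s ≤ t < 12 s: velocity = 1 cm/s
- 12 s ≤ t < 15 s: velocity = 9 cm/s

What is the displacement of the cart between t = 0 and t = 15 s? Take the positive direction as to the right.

15 cm

Net displacement equals the area under the velocity-time graph (areas below the axis count negative).
0–4 s: 8 × 4 = 32 cm
4–8 s: -12 × 4 = -48 cm
8–12 s: 1 × 4 = 4 cm
12–15 s: 9 × 3 = 27 cm
Net displacement = 15 cm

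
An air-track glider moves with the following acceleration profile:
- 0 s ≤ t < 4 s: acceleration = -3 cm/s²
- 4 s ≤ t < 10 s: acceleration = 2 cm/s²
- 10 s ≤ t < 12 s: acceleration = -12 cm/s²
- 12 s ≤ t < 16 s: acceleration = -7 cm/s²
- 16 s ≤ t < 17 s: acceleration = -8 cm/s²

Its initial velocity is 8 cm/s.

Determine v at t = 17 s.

-52 cm/s

Δv equals the area under the a-t graph; then v = v₀ + Δv.
0–4 s: -3 × 4 = -12 cm/s
4–10 s: 2 × 6 = 12 cm/s
10–12 s: -12 × 2 = -24 cm/s
12–16 s: -7 × 4 = -28 cm/s
16–17 s: -8 × 1 = -8 cm/s
Δv = -60 cm/s, so v(17) = 8 + (-60) = -52 cm/s.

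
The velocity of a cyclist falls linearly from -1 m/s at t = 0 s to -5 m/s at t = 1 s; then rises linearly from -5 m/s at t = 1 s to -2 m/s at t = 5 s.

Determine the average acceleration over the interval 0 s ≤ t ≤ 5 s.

-0.2 m/s²

Average acceleration = Δv/Δt = (-2 − -1)/(5 − 0) = -0.2 m/s².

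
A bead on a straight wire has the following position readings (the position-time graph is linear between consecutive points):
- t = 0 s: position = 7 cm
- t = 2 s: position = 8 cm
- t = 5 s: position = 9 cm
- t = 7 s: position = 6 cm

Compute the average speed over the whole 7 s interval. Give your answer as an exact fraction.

Average speed = (total path length)/(elapsed time); on a piecewise-linear x-t graph the path length is Σ|Δx|.
0–2 s: |Δx| = |8 − 7| = 1 cm
2–5 s: |Δx| = |9 − 8| = 1 cm
5–7 s: |Δx| = |6 − 9| = 3 cm
Total path = 5 cm; average speed = 5/7 = 5/7 cm/s.

5/7 cm/s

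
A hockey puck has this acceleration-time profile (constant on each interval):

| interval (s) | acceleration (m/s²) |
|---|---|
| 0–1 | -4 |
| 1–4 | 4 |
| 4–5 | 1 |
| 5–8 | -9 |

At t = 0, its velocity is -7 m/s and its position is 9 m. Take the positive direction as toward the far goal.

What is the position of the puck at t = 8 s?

-48 m

On each constant-a segment, Δv = aΔt and Δx = v₀Δt + ½aΔt²; chain segment to segment.
0–1 s: v starts -7 m/s; Δx = -7·1 + ½·-4·1² = -9 m; v ends -11 m/s.
1–4 s: v starts -11 m/s; Δx = -11·3 + ½·4·3² = -15 m; v ends 1 m/s.
4–5 s: v starts 1 m/s; Δx = 1·1 + ½·1·1² = 1.5 m; v ends 2 m/s.
5–8 s: v starts 2 m/s; Δx = 2·3 + ½·-9·3² = -34.5 m; v ends -25 m/s.
x(8) = 9 + Σ Δx = -48 m.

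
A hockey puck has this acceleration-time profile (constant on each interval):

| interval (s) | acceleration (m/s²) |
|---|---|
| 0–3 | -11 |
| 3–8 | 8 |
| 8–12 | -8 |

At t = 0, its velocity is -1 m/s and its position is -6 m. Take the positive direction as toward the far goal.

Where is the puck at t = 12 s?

-168.5 m

On each constant-a segment, Δv = aΔt and Δx = v₀Δt + ½aΔt²; chain segment to segment.
0–3 s: v starts -1 m/s; Δx = -1·3 + ½·-11·3² = -52.5 m; v ends -34 m/s.
3–8 s: v starts -34 m/s; Δx = -34·5 + ½·8·5² = -70 m; v ends 6 m/s.
8–12 s: v starts 6 m/s; Δx = 6·4 + ½·-8·4² = -40 m; v ends -26 m/s.
x(12) = -6 + Σ Δx = -168.5 m.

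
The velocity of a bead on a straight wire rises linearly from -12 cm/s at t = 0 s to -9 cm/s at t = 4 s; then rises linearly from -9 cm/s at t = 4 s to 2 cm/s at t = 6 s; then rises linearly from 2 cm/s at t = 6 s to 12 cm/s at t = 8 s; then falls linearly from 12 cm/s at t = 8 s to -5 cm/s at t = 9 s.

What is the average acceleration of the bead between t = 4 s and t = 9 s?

Average acceleration = Δv/Δt = (-5 − -9)/(9 − 4) = 0.8 cm/s².

0.8 cm/s²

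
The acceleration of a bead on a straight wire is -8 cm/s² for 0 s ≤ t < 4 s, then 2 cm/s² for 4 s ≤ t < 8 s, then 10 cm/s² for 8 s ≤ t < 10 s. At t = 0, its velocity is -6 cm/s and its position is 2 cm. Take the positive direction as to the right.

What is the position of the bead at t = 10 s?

On each constant-a segment, Δv = aΔt and Δx = v₀Δt + ½aΔt²; chain segment to segment.
0–4 s: v starts -6 cm/s; Δx = -6·4 + ½·-8·4² = -88 cm; v ends -38 cm/s.
4–8 s: v starts -38 cm/s; Δx = -38·4 + ½·2·4² = -136 cm; v ends -30 cm/s.
8–10 s: v starts -30 cm/s; Δx = -30·2 + ½·10·2² = -40 cm; v ends -10 cm/s.
x(10) = 2 + Σ Δx = -262 cm.

-262 cm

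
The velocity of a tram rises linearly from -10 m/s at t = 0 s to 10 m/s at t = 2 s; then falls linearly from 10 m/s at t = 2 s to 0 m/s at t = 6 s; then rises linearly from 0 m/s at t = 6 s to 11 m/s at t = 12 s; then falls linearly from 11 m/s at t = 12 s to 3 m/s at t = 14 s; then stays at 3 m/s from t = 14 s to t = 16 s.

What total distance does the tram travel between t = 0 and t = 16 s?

Total distance travelled is ∫|v| dt — sum the magnitudes of each area piece.
0–2 s: v = 0 at t = 1 s; triangle areas 5 + 5 = 10 m
2–6 s: |½(10 + 0)(4)| = 20 m
6–12 s: |½(0 + 11)(6)| = 33 m
12–14 s: |½(11 + 3)(2)| = 14 m
14–16 s: |3| × 2 = 6 m
Total distance = 83 m

83 m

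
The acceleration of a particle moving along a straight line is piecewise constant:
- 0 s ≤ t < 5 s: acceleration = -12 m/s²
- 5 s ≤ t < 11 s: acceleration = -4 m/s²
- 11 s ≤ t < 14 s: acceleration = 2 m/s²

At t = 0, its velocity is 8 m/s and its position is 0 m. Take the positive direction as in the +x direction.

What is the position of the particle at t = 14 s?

On each constant-a segment, Δv = aΔt and Δx = v₀Δt + ½aΔt²; chain segment to segment.
0–5 s: v starts 8 m/s; Δx = 8·5 + ½·-12·5² = -110 m; v ends -52 m/s.
5–11 s: v starts -52 m/s; Δx = -52·6 + ½·-4·6² = -384 m; v ends -76 m/s.
11–14 s: v starts -76 m/s; Δx = -76·3 + ½·2·3² = -219 m; v ends -70 m/s.
x(14) = 0 + Σ Δx = -713 m.

-713 m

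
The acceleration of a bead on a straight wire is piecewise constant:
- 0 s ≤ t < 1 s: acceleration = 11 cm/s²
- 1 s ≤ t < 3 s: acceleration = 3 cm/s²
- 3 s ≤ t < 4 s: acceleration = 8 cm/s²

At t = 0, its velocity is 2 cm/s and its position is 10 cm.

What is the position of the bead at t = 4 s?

72.5 cm

On each constant-a segment, Δv = aΔt and Δx = v₀Δt + ½aΔt²; chain segment to segment.
0–1 s: v starts 2 cm/s; Δx = 2·1 + ½·11·1² = 7.5 cm; v ends 13 cm/s.
1–3 s: v starts 13 cm/s; Δx = 13·2 + ½·3·2² = 32 cm; v ends 19 cm/s.
3–4 s: v starts 19 cm/s; Δx = 19·1 + ½·8·1² = 23 cm; v ends 27 cm/s.
x(4) = 10 + Σ Δx = 72.5 cm.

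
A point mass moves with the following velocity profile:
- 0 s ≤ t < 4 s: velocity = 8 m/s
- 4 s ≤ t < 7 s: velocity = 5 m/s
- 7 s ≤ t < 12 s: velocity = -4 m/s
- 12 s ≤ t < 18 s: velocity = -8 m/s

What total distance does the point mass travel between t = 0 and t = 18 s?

115 m

Total distance travelled is ∫|v| dt — sum the magnitudes of each area piece.
0–4 s: |8| × 4 = 32 m
4–7 s: |5| × 3 = 15 m
7–12 s: |-4| × 5 = 20 m
12–18 s: |-8| × 6 = 48 m
Total distance = 115 m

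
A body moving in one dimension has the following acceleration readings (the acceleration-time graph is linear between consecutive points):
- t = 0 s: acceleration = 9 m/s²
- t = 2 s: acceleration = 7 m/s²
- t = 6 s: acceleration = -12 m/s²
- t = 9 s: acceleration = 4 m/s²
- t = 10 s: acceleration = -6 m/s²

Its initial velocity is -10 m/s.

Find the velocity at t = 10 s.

-17 m/s

Δv equals the area under the a-t graph; then v = v₀ + Δv.
0–2 s: ½(9 + 7)(2) = 16 m/s
2–6 s: ½(7 + -12)(4) = -10 m/s
6–9 s: ½(-12 + 4)(3) = -12 m/s
9–10 s: ½(4 + -6)(1) = -1 m/s
Δv = -7 m/s, so v(10) = -10 + (-7) = -17 m/s.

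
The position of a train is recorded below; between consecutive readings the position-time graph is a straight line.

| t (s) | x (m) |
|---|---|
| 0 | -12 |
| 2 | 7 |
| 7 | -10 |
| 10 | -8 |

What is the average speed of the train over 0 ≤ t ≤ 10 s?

3.8 m/s

Average speed = (total path length)/(elapsed time); on a piecewise-linear x-t graph the path length is Σ|Δx|.
0–2 s: |Δx| = |7 − -12| = 19 m
2–7 s: |Δx| = |-10 − 7| = 17 m
7–10 s: |Δx| = |-8 − -10| = 2 m
Total path = 38 m; average speed = 38/10 = 3.8 m/s.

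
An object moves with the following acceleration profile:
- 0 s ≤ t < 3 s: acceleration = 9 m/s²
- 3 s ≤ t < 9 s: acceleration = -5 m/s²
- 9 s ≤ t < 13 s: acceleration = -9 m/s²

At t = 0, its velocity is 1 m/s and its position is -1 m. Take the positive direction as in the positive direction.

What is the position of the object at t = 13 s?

40.5 m

On each constant-a segment, Δv = aΔt and Δx = v₀Δt + ½aΔt²; chain segment to segment.
0–3 s: v starts 1 m/s; Δx = 1·3 + ½·9·3² = 43.5 m; v ends 28 m/s.
3–9 s: v starts 28 m/s; Δx = 28·6 + ½·-5·6² = 78 m; v ends -2 m/s.
9–13 s: v starts -2 m/s; Δx = -2·4 + ½·-9·4² = -80 m; v ends -38 m/s.
x(13) = -1 + Σ Δx = 40.5 m.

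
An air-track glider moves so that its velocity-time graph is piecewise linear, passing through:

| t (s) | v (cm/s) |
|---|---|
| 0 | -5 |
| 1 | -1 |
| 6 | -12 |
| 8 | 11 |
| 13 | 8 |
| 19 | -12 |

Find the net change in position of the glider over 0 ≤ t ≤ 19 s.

-1 cm

Net displacement equals the area under the velocity-time graph (areas below the axis count negative).
0–1 s: ½(-5 + -1)(1) = -3 cm
1–6 s: ½(-1 + -12)(5) = -32.5 cm
6–8 s: ½(-12 + 11)(2) = -1 cm
8–13 s: ½(11 + 8)(5) = 47.5 cm
13–19 s: ½(8 + -12)(6) = -12 cm
Net displacement = -1 cm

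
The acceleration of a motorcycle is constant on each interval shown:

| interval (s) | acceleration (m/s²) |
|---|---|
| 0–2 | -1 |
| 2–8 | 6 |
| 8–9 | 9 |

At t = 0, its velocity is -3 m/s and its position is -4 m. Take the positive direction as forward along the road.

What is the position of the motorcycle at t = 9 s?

101.5 m

On each constant-a segment, Δv = aΔt and Δx = v₀Δt + ½aΔt²; chain segment to segment.
0–2 s: v starts -3 m/s; Δx = -3·2 + ½·-1·2² = -8 m; v ends -5 m/s.
2–8 s: v starts -5 m/s; Δx = -5·6 + ½·6·6² = 78 m; v ends 31 m/s.
8–9 s: v starts 31 m/s; Δx = 31·1 + ½·9·1² = 35.5 m; v ends 40 m/s.
x(9) = -4 + Σ Δx = 101.5 m.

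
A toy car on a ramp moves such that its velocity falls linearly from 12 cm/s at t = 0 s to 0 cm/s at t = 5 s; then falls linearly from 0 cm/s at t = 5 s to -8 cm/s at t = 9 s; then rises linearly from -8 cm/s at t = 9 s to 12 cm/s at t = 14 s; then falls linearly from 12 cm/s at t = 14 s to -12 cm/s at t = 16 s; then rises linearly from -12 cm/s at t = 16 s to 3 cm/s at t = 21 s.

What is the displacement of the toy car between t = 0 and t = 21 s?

1.5 cm

Displacement is the signed area under the v-t curve.
0–5 s: ½(12 + 0)(5) = 30 cm
5–9 s: ½(0 + -8)(4) = -16 cm
9–14 s: ½(-8 + 12)(5) = 10 cm
14–16 s: ½(12 + -12)(2) = 0 cm
16–21 s: ½(-12 + 3)(5) = -22.5 cm
Net displacement = 1.5 cm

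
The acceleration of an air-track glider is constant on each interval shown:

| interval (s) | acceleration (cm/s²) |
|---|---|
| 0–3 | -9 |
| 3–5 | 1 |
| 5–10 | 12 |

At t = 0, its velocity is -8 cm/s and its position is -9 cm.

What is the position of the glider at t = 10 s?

On each constant-a segment, Δv = aΔt and Δx = v₀Δt + ½aΔt²; chain segment to segment.
0–3 s: v starts -8 cm/s; Δx = -8·3 + ½·-9·3² = -64.5 cm; v ends -35 cm/s.
3–5 s: v starts -35 cm/s; Δx = -35·2 + ½·1·2² = -68 cm; v ends -33 cm/s.
5–10 s: v starts -33 cm/s; Δx = -33·5 + ½·12·5² = -15 cm; v ends 27 cm/s.
x(10) = -9 + Σ Δx = -156.5 cm.

-156.5 cm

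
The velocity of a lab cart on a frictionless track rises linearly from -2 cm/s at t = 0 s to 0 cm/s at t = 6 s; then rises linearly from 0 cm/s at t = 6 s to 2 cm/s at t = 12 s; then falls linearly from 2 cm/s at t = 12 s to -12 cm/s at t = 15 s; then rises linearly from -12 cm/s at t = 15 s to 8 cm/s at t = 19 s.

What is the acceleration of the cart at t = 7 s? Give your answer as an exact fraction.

1/3 cm/s²

Acceleration is the slope of the v-t graph on 6–12 s: (2 − 0)/(12 − 6) = 1/3 cm/s².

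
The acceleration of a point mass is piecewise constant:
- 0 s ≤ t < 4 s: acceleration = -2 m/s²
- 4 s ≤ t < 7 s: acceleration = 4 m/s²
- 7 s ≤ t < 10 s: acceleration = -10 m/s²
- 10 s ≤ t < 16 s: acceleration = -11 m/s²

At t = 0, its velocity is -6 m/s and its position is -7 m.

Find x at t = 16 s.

On each constant-a segment, Δv = aΔt and Δx = v₀Δt + ½aΔt²; chain segment to segment.
0–4 s: v starts -6 m/s; Δx = -6·4 + ½·-2·4² = -40 m; v ends -14 m/s.
4–7 s: v starts -14 m/s; Δx = -14·3 + ½·4·3² = -24 m; v ends -2 m/s.
7–10 s: v starts -2 m/s; Δx = -2·3 + ½·-10·3² = -51 m; v ends -32 m/s.
10–16 s: v starts -32 m/s; Δx = -32·6 + ½·-11·6² = -390 m; v ends -98 m/s.
x(16) = -7 + Σ Δx = -512 m.

-512 m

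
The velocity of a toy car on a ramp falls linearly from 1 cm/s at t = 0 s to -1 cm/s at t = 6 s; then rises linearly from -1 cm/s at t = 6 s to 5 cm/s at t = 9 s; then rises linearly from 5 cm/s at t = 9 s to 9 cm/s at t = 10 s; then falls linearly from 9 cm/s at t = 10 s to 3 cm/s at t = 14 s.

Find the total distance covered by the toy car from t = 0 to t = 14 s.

40.5 cm

Distance (not displacement) is the total path length: add the absolute areas under v-t.
0–6 s: v = 0 at t = 3 s; triangle areas 1.5 + 1.5 = 3 cm
6–9 s: v = 0 at t = 6.5 s; triangle areas 0.25 + 6.25 = 6.5 cm
9–10 s: |½(5 + 9)(1)| = 7 cm
10–14 s: |½(9 + 3)(4)| = 24 cm
Total distance = 40.5 cm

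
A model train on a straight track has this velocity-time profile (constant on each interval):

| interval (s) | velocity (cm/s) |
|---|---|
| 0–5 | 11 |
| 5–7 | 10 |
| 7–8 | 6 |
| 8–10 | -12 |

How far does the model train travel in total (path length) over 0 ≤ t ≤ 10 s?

105 cm

Total distance travelled is ∫|v| dt — sum the magnitudes of each area piece.
0–5 s: |11| × 5 = 55 cm
5–7 s: |10| × 2 = 20 cm
7–8 s: |6| × 1 = 6 cm
8–10 s: |-12| × 2 = 24 cm
Total distance = 105 cm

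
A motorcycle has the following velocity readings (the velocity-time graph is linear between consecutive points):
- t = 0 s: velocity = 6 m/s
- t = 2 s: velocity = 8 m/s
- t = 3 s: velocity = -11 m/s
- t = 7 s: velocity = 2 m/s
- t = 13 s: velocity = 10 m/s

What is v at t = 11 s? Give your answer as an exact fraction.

22/3 m/s

On 7–13 s the graph is linear from 2 to 10 m/s: v(11) = 2 + (10 − 2)·(11 − 7)/(13 − 7) = 22/3 m/s.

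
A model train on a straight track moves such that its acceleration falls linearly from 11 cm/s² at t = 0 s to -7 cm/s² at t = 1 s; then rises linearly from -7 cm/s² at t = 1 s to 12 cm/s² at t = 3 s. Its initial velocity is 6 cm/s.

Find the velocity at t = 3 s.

13 cm/s

Δv equals the area under the a-t graph; then v = v₀ + Δv.
0–1 s: ½(11 + -7)(1) = 2 cm/s
1–3 s: ½(-7 + 12)(2) = 5 cm/s
Δv = 7 cm/s, so v(3) = 6 + (7) = 13 cm/s.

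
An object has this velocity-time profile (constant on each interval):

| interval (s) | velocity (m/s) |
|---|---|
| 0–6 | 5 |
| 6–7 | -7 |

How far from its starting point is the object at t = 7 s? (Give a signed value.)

Displacement is the signed area under the v-t curve.
0–6 s: 5 × 6 = 30 m
6–7 s: -7 × 1 = -7 m
Net displacement = 23 m

23 m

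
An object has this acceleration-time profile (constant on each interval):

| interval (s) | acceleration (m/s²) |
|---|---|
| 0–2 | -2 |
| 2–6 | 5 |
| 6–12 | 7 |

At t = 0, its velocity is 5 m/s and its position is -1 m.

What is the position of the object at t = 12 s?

On each constant-a segment, Δv = aΔt and Δx = v₀Δt + ½aΔt²; chain segment to segment.
0–2 s: v starts 5 m/s; Δx = 5·2 + ½·-2·2² = 6 m; v ends 1 m/s.
2–6 s: v starts 1 m/s; Δx = 1·4 + ½·5·4² = 44 m; v ends 21 m/s.
6–12 s: v starts 21 m/s; Δx = 21·6 + ½·7·6² = 252 m; v ends 63 m/s.
x(12) = -1 + Σ Δx = 301 m.

301 m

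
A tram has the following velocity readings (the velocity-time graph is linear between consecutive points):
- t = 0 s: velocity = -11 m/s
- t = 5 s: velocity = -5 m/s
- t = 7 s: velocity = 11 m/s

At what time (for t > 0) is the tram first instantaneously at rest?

v changes sign on 5–7 s (from -5 to 11); the graph is linear there, so v = 0 at t = 5 + (5)·(7 − 5)/(11 − -5) = 5.625 s.

t = 5.625 s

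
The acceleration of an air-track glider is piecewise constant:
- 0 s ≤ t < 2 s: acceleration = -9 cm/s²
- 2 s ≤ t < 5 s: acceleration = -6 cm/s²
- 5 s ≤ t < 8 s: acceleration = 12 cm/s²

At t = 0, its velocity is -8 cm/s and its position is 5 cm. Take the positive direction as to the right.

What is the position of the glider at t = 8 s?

On each constant-a segment, Δv = aΔt and Δx = v₀Δt + ½aΔt²; chain segment to segment.
0–2 s: v starts -8 cm/s; Δx = -8·2 + ½·-9·2² = -34 cm; v ends -26 cm/s.
2–5 s: v starts -26 cm/s; Δx = -26·3 + ½·-6·3² = -105 cm; v ends -44 cm/s.
5–8 s: v starts -44 cm/s; Δx = -44·3 + ½·12·3² = -78 cm; v ends -8 cm/s.
x(8) = 5 + Σ Δx = -212 cm.

-212 cm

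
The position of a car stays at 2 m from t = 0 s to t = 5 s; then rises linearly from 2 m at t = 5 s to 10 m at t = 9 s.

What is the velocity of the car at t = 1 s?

0 m/s

Velocity is the slope of the x-t graph on 0–5 s: (2 − 2)/(5 − 0) = 0 m/s.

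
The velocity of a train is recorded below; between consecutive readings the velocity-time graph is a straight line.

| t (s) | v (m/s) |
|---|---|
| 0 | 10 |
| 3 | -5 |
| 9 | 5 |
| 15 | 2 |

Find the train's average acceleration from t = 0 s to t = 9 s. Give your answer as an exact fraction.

-5/9 m/s²

Average acceleration = Δv/Δt = (5 − 10)/(9 − 0) = -5/9 m/s².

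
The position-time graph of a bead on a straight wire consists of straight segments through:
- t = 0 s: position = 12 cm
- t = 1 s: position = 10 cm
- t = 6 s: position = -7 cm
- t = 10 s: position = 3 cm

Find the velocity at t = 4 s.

Velocity is the slope of the x-t graph on 1–6 s: (-7 − 10)/(6 − 1) = -3.4 cm/s.

-3.4 cm/s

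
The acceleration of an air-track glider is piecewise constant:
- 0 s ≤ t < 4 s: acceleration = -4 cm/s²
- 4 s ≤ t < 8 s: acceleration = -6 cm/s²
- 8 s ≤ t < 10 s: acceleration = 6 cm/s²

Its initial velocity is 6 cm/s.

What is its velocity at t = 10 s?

Δv equals the area under the a-t graph; then v = v₀ + Δv.
0–4 s: -4 × 4 = -16 cm/s
4–8 s: -6 × 4 = -24 cm/s
8–10 s: 6 × 2 = 12 cm/s
Δv = -28 cm/s, so v(10) = 6 + (-28) = -22 cm/s.

-22 cm/s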